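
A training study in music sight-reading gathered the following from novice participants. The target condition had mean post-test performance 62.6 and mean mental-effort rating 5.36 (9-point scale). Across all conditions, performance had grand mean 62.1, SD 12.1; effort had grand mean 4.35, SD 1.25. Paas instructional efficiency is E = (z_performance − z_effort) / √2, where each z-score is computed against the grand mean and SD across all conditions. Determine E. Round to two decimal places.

z_performance = (62.6 − 62.1) / 12.1 = 0.5000 / 12.1 = 0.0413.
z_effort = (5.36 − 4.35) / 1.25 = 1.0100 / 1.25 = 0.8080.
z_P − z_E = 0.0413 − 0.8080 = -0.7667.
E = -0.7667 / √2 = -0.7667 / 1.41421 = -0.5421 ≈ -0.54.

-0.54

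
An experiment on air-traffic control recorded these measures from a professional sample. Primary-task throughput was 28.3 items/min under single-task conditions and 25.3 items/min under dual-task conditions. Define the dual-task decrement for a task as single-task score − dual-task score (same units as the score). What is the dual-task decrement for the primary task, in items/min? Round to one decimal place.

Decrement = 28.3 − 25.3 = 3.0000 items/min ≈ 3.0 items/min.

3.0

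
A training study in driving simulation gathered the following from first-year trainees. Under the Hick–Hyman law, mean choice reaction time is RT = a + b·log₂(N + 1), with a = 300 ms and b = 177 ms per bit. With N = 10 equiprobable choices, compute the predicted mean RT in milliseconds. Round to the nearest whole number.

912

log₂(10 + 1) = log₂(11) = 3.4594.
RT = 300 + 177 × 3.4594 = 300 + 612.3138 = 912.3138 ms.
≈ 912 ms.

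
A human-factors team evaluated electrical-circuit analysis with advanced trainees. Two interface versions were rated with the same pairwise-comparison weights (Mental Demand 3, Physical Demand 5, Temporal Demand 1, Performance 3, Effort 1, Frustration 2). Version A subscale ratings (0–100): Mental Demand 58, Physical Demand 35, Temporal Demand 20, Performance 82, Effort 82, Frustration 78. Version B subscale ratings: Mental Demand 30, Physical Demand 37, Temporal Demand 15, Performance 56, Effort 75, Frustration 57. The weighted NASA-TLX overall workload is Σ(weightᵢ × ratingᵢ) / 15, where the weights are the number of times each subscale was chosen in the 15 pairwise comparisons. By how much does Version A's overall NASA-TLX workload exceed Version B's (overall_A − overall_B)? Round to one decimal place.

13.7

Version A weighted sum = 3·58 + 5·35 + 1·20 + 3·82 + 1·82 + 2·78 = 174 + 175 + 20 + 246 + 82 + 156 = 853; overall_A = 853/15 = 56.8667.
Version B weighted sum = 3·30 + 5·37 + 1·15 + 3·56 + 1·75 + 2·57 = 90 + 185 + 15 + 168 + 75 + 114 = 647; overall_B = 647/15 = 43.1333.
Difference = 56.8667 − 43.1333 = 13.7334 ≈ 13.7.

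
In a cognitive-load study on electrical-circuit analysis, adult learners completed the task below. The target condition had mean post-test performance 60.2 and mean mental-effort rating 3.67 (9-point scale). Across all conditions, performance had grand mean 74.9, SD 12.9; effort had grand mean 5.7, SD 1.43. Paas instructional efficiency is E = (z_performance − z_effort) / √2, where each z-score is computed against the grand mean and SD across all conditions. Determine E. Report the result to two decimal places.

0.20

z_performance = (60.2 − 74.9) / 12.9 = -14.7000 / 12.9 = -1.1395.
z_effort = (3.67 − 5.7) / 1.43 = -2.0300 / 1.43 = -1.4196.
z_P − z_E = -1.1395 − (-1.4196) = 0.2801.
E = 0.2801 / √2 = 0.2801 / 1.41421 = 0.1981 ≈ 0.20.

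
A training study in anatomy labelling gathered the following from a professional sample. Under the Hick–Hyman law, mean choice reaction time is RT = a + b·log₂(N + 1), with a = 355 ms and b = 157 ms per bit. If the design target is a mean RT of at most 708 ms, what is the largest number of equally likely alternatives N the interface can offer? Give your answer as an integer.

3

Set 355 + 157·log₂(N + 1) ≤ 708.
log₂(N + 1) ≤ (708 − 355) / 157 = 2.2484.
N + 1 ≤ 2^2.2484 = 4.7516.
N ≤ 3.7516, so the largest integer N is 3.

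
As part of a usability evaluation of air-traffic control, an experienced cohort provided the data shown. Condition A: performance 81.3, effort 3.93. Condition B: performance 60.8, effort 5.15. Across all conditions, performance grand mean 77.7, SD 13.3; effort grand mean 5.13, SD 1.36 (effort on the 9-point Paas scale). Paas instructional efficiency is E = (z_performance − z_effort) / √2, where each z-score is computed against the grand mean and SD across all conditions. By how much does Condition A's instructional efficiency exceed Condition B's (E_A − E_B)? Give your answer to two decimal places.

Condition A: z_P = (81.3 − 77.7)/13.3 = 0.2707; z_E = (3.93 − 5.13)/1.36 = -0.8824; E_A = (0.2707 − (-0.8824))/√2 = 0.8154.
Condition B: z_P = (60.8 − 77.7)/13.3 = -1.2707; z_E = (5.15 − 5.13)/1.36 = 0.0147; E_B = (-1.2707 − 0.0147)/√2 = -0.9089.
E_A − E_B = 0.8154 − (-0.9089) = 1.7243 ≈ 1.72.

1.72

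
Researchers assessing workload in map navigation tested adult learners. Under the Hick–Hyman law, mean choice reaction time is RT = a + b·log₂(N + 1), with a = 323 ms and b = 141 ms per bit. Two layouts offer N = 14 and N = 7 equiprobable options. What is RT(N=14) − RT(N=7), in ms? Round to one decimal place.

127.9

RT(14) = 323 + 141·log₂(15) = 323 + 141·3.9069 = 873.8729 ms.
RT(7) = 323 + 141·log₂(8) = 323 + 141·3.0000 = 746.0000 ms.
Difference = 873.8729 − 746.0000 = 127.8729 ≈ 127.9 ms.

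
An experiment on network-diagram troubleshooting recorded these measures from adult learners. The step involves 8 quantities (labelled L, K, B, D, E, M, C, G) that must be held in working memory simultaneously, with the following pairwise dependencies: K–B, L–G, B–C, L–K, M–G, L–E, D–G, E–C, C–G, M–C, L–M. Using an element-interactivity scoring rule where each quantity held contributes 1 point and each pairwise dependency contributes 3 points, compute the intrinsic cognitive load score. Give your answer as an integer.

41

Count of quantities held simultaneously: 8.
Count of pairwise dependencies listed: 11.
Element contribution: 8 × 1 = 8.
Interaction contribution: 11 × 3 = 33.
Intrinsic load = 8 + 33 = 41.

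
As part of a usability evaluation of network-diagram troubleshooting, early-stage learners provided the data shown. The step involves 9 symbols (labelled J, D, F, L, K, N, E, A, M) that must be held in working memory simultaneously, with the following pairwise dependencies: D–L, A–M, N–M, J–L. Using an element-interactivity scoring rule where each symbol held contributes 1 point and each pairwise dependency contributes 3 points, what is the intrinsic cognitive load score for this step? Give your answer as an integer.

Count of symbols held simultaneously: 9.
Count of pairwise dependencies listed: 4.
Element contribution: 9 × 1 = 9.
Interaction contribution: 4 × 3 = 12.
Intrinsic load = 9 + 12 = 21.

21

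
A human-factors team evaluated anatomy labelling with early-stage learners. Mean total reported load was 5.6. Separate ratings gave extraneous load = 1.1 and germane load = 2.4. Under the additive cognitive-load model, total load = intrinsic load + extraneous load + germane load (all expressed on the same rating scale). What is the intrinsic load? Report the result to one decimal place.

intrinsic load = total − extraneous − germane
             = 5.6 − 1.1 − 2.4 = 2.1.

2.1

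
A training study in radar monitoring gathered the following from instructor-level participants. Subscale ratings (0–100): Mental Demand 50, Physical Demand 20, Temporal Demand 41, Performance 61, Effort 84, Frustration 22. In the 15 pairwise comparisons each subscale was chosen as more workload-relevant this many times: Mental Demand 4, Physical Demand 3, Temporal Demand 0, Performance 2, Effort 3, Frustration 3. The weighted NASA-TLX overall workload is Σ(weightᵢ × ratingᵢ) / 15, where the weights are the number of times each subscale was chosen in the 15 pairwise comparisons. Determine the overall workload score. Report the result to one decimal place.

46.7

The tallies are the weights (they sum to 15).
Weighted sum = 4·50 + 3·20 + 0·41 + 2·61 + 3·84 + 3·22
            = 200 + 60 + 0 + 122 + 252 + 66 = 700.
Overall workload = 700 / 15 = 46.6667 ≈ 46.7.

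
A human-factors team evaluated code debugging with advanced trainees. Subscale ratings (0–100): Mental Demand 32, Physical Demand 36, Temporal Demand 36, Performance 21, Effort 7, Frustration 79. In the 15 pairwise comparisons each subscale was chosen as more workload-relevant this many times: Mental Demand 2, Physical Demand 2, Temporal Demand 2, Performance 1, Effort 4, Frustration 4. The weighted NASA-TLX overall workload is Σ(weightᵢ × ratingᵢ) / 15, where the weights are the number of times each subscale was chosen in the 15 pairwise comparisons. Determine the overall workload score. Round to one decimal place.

The tallies are the weights (they sum to 15).
Weighted sum = 2·32 + 2·36 + 2·36 + 1·21 + 4·7 + 4·79
            = 64 + 72 + 72 + 21 + 28 + 316 = 573.
Overall workload = 573 / 15 = 38.2000 ≈ 38.2.

38.2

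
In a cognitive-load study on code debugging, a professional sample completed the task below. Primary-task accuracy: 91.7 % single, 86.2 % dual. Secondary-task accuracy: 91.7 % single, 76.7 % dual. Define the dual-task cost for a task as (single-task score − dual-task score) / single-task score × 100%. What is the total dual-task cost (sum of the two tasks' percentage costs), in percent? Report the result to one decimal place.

22.4

Primary cost = (91.7 − 86.2) / 91.7 × 100% = 5.9978%.
Secondary cost = (91.7 − 76.7) / 91.7 × 100% = 16.3577%.
Total = 5.9978% + 16.3577% = 22.3555% ≈ 22.4%.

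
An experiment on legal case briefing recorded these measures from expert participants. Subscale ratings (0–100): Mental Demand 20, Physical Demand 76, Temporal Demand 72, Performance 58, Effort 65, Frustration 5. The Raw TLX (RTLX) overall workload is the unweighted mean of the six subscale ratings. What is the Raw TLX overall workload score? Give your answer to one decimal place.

Sum of ratings = 20 + 76 + 72 + 58 + 65 + 5 = 296.
RTLX = 296 / 6 = 49.3333 ≈ 49.3.

49.3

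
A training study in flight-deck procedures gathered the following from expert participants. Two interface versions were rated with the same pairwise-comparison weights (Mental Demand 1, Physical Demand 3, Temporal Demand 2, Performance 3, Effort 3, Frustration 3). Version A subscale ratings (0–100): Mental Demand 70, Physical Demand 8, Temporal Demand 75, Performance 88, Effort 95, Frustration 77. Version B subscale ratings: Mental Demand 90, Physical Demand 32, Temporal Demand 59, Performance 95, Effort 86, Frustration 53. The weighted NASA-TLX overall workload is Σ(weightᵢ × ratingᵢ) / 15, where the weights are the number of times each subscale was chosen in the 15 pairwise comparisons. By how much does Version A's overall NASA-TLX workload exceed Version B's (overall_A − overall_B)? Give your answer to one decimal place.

1.2

Version A weighted sum = 1·70 + 3·8 + 2·75 + 3·88 + 3·95 + 3·77 = 70 + 24 + 150 + 264 + 285 + 231 = 1024; overall_A = 1024/15 = 68.2667.
Version B weighted sum = 1·90 + 3·32 + 2·59 + 3·95 + 3·86 + 3·53 = 90 + 96 + 118 + 285 + 258 + 159 = 1006; overall_B = 1006/15 = 67.0667.
Difference = 68.2667 − 67.0667 = 1.2000 ≈ 1.2.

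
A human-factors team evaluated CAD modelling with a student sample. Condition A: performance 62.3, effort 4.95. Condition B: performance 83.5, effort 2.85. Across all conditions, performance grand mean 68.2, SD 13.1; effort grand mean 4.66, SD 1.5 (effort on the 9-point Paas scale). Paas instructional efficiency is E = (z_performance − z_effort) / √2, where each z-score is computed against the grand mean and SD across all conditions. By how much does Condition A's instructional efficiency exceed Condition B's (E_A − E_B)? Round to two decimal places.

Condition A: z_P = (62.3 − 68.2)/13.1 = -0.4504; z_E = (4.95 − 4.66)/1.5 = 0.1933; E_A = (-0.4504 − 0.1933)/√2 = -0.4552.
Condition B: z_P = (83.5 − 68.2)/13.1 = 1.1679; z_E = (2.85 − 4.66)/1.5 = -1.2067; E_B = (1.1679 − (-1.2067))/√2 = 1.6791.
E_A − E_B = -0.4552 − 1.6791 = -2.1343 ≈ -2.13.

-2.13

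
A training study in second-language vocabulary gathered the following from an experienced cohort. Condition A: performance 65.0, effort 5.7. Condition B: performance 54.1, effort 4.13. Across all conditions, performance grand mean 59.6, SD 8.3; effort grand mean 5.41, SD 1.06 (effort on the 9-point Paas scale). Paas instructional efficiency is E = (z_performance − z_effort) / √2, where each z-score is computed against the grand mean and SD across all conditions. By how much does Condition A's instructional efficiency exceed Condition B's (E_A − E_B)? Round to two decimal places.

Condition A: z_P = (65.0 − 59.6)/8.3 = 0.6506; z_E = (5.7 − 5.41)/1.06 = 0.2736; E_A = (0.6506 − 0.2736)/√2 = 0.2666.
Condition B: z_P = (54.1 − 59.6)/8.3 = -0.6627; z_E = (4.13 − 5.41)/1.06 = -1.2075; E_B = (-0.6627 − (-1.2075))/√2 = 0.3852.
E_A − E_B = 0.2666 − 0.3852 = -0.1186 ≈ -0.12.

-0.12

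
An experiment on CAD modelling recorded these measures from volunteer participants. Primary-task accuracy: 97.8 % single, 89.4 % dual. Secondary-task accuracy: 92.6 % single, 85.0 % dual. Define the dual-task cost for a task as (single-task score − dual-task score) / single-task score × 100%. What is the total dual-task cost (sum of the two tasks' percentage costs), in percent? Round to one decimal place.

16.8

Primary cost = (97.8 − 89.4) / 97.8 × 100% = 8.5890%.
Secondary cost = (92.6 − 85.0) / 92.6 × 100% = 8.2073%.
Total = 8.5890% + 8.2073% = 16.7963% ≈ 16.8%.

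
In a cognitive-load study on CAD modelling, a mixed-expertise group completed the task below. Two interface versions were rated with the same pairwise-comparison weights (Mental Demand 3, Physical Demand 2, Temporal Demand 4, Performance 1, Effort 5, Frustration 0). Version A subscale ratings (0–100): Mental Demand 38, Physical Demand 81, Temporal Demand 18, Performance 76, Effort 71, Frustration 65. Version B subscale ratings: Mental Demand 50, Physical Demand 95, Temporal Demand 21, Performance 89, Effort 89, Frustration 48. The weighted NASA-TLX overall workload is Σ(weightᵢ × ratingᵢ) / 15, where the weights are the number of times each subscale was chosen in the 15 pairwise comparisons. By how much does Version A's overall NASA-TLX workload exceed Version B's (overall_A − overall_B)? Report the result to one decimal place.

-11.9

Version A weighted sum = 3·38 + 2·81 + 4·18 + 1·76 + 5·71 + 0·65 = 114 + 162 + 72 + 76 + 355 + 0 = 779; overall_A = 779/15 = 51.9333.
Version B weighted sum = 3·50 + 2·95 + 4·21 + 1·89 + 5·89 + 0·48 = 150 + 190 + 84 + 89 + 445 + 0 = 958; overall_B = 958/15 = 63.8667.
Difference = 51.9333 − 63.8667 = -11.9334 ≈ -11.9.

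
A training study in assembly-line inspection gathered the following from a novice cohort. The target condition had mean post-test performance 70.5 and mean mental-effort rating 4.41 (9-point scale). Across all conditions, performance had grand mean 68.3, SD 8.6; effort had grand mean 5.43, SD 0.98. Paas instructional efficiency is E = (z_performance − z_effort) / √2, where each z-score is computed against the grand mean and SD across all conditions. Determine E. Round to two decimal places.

z_performance = (70.5 − 68.3) / 8.6 = 2.2000 / 8.6 = 0.2558.
z_effort = (4.41 − 5.43) / 0.98 = -1.0200 / 0.98 = -1.0408.
z_P − z_E = 0.2558 − (-1.0408) = 1.2966.
E = 1.2966 / √2 = 1.2966 / 1.41421 = 0.9168 ≈ 0.92.

0.92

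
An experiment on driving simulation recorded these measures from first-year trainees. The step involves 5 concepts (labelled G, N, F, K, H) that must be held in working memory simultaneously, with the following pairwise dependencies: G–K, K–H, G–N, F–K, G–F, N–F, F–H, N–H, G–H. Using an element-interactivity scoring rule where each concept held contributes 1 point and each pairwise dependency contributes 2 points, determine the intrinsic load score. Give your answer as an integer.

Count of concepts held simultaneously: 5.
Count of pairwise dependencies listed: 9.
Element contribution: 5 × 1 = 5.
Interaction contribution: 9 × 2 = 18.
Intrinsic load = 5 + 18 = 23.

23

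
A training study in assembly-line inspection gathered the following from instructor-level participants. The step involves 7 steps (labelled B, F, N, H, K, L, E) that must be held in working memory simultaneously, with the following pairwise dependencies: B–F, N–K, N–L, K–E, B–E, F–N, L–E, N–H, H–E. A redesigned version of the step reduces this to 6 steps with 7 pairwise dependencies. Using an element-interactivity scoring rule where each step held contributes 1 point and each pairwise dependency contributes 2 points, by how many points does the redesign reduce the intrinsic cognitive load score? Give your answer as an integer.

Original: 7 × 1 + 9 × 2 = 7 + 18 = 25.
Redesigned: 6 × 1 + 7 × 2 = 6 + 14 = 20.
Reduction = 25 − 20 = 5.

5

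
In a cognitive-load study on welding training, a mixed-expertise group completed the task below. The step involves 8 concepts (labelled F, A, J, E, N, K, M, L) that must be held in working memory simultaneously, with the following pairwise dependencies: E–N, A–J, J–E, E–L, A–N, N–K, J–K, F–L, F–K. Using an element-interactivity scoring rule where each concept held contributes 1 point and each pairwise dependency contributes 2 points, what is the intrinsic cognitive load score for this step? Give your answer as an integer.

26

Count of concepts held simultaneously: 8.
Count of pairwise dependencies listed: 9.
Element contribution: 8 × 1 = 8.
Interaction contribution: 9 × 2 = 18.
Intrinsic load = 8 + 18 = 26.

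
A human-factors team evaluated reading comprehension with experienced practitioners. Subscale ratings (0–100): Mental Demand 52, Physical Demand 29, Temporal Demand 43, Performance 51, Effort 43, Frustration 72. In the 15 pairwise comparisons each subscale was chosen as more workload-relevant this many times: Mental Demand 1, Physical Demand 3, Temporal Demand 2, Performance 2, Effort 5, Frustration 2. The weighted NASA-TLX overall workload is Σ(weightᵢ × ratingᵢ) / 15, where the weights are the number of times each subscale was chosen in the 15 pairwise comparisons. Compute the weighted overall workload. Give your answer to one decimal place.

The tallies are the weights (they sum to 15).
Weighted sum = 1·52 + 3·29 + 2·43 + 2·51 + 5·43 + 2·72
            = 52 + 87 + 86 + 102 + 215 + 144 = 686.
Overall workload = 686 / 15 = 45.7333 ≈ 45.7.

45.7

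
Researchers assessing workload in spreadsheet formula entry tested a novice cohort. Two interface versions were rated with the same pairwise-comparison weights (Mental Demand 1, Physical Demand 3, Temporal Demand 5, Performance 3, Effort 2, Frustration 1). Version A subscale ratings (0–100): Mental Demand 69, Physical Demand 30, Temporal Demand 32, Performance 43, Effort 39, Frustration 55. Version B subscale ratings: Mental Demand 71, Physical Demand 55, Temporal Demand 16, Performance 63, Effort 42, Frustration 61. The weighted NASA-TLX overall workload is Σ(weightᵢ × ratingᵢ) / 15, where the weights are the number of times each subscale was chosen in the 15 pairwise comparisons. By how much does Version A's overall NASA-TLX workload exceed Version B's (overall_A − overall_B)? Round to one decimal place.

-4.6

Version A weighted sum = 1·69 + 3·30 + 5·32 + 3·43 + 2·39 + 1·55 = 69 + 90 + 160 + 129 + 78 + 55 = 581; overall_A = 581/15 = 38.7333.
Version B weighted sum = 1·71 + 3·55 + 5·16 + 3·63 + 2·42 + 1·61 = 71 + 165 + 80 + 189 + 84 + 61 = 650; overall_B = 650/15 = 43.3333.
Difference = 38.7333 − 43.3333 = -4.6000 ≈ -4.6.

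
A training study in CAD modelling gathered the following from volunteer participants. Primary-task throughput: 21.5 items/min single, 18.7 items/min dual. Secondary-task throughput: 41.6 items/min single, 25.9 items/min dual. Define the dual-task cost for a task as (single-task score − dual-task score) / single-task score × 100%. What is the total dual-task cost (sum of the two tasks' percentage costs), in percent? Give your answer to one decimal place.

Primary cost = (21.5 − 18.7) / 21.5 × 100% = 13.0233%.
Secondary cost = (41.6 − 25.9) / 41.6 × 100% = 37.7404%.
Total = 13.0233% + 37.7404% = 50.7637% ≈ 50.8%.

50.8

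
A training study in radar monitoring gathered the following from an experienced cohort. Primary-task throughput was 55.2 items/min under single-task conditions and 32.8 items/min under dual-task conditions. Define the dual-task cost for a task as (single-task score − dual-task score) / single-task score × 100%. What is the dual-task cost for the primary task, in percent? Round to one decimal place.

40.6

Cost = (55.2 − 32.8) / 55.2 × 100%
     = 22.4000 / 55.2 × 100% = 40.5797%.
≈ 40.6%.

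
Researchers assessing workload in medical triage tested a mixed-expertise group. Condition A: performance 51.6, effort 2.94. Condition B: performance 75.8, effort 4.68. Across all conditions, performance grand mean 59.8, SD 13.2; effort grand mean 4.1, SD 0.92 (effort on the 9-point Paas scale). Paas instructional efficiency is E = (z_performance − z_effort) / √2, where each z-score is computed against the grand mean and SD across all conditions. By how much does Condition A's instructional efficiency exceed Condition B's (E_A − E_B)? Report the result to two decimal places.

0.04

Condition A: z_P = (51.6 − 59.8)/13.2 = -0.6212; z_E = (2.94 − 4.1)/0.92 = -1.2609; E_A = (-0.6212 − (-1.2609))/√2 = 0.4523.
Condition B: z_P = (75.8 − 59.8)/13.2 = 1.2121; z_E = (4.68 − 4.1)/0.92 = 0.6304; E_B = (1.2121 − 0.6304)/√2 = 0.4113.
E_A − E_B = 0.4523 − 0.4113 = 0.0410 ≈ 0.04.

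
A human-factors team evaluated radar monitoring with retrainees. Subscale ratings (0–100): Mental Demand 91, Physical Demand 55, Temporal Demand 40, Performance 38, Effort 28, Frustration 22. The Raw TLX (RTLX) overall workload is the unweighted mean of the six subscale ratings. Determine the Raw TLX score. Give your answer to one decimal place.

45.7

Sum of ratings = 91 + 55 + 40 + 38 + 28 + 22 = 274.
RTLX = 274 / 6 = 45.6667 ≈ 45.7.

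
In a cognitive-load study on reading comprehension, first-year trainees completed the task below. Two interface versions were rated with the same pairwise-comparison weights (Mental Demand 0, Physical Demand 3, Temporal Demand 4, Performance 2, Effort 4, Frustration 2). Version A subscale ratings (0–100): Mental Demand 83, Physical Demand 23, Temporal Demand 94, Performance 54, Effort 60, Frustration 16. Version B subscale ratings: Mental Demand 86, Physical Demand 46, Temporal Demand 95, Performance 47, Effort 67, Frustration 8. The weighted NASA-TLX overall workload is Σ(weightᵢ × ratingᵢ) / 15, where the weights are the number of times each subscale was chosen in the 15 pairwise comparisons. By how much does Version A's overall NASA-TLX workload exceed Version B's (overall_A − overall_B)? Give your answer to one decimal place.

-4.7

Version A weighted sum = 0·83 + 3·23 + 4·94 + 2·54 + 4·60 + 2·16 = 0 + 69 + 376 + 108 + 240 + 32 = 825; overall_A = 825/15 = 55.0000.
Version B weighted sum = 0·86 + 3·46 + 4·95 + 2·47 + 4·67 + 2·8 = 0 + 138 + 380 + 94 + 268 + 16 = 896; overall_B = 896/15 = 59.7333.
Difference = 55.0000 − 59.7333 = -4.7333 ≈ -4.7.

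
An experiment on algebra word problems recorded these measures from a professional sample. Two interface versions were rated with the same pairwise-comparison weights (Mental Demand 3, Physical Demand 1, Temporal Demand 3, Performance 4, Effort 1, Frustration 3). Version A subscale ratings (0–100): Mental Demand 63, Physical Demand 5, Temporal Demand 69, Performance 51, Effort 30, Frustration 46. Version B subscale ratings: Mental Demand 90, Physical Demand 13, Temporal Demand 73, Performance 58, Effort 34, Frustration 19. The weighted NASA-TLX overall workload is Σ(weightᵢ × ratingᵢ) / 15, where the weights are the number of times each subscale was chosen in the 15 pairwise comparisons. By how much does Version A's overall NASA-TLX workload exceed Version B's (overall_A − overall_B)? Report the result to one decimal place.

Version A weighted sum = 3·63 + 1·5 + 3·69 + 4·51 + 1·30 + 3·46 = 189 + 5 + 207 + 204 + 30 + 138 = 773; overall_A = 773/15 = 51.5333.
Version B weighted sum = 3·90 + 1·13 + 3·73 + 4·58 + 1·34 + 3·19 = 270 + 13 + 219 + 232 + 34 + 57 = 825; overall_B = 825/15 = 55.0000.
Difference = 51.5333 − 55.0000 = -3.4667 ≈ -3.5.

-3.5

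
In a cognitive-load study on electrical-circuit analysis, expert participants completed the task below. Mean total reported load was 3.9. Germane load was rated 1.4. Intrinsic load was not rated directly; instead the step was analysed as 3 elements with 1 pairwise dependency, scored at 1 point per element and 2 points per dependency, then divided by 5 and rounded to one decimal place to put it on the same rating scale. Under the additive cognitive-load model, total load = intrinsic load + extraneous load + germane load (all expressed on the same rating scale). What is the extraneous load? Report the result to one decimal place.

Intrinsic (element-interactivity): (3 × 1 + 1 × 2) / 5 = 5 / 5 = 1.0000 → 1.0.
extraneous load = total − intrinsic − germane
             = 3.9 − 1.0 − 1.4 = 1.5.

1.5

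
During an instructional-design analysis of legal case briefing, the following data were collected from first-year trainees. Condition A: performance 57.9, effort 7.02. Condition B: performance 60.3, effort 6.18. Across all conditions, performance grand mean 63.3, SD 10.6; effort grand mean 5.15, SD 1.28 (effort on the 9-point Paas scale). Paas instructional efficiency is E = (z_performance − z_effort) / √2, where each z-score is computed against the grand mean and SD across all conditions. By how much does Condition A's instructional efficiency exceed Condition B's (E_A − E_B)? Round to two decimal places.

Condition A: z_P = (57.9 − 63.3)/10.6 = -0.5094; z_E = (7.02 − 5.15)/1.28 = 1.4609; E_A = (-0.5094 − 1.4609)/√2 = -1.3932.
Condition B: z_P = (60.3 − 63.3)/10.6 = -0.2830; z_E = (6.18 − 5.15)/1.28 = 0.8047; E_B = (-0.2830 − 0.8047)/√2 = -0.7691.
E_A − E_B = -1.3932 − (-0.7691) = -0.6241 ≈ -0.62.

-0.62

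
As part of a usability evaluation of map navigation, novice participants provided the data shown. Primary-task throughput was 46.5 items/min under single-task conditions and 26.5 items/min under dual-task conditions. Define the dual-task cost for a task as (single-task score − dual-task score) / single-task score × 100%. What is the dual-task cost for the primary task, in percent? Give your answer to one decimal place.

43.0

Cost = (46.5 − 26.5) / 46.5 × 100%
     = 20.0000 / 46.5 × 100% = 43.0108%.
≈ 43.0%.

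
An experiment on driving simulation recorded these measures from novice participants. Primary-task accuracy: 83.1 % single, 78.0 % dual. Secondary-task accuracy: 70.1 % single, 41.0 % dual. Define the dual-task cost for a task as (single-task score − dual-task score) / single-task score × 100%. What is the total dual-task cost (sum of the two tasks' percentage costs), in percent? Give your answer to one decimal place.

47.6

Primary cost = (83.1 − 78.0) / 83.1 × 100% = 6.1372%.
Secondary cost = (70.1 − 41.0) / 70.1 × 100% = 41.5121%.
Total = 6.1372% + 41.5121% = 47.6493% ≈ 47.6%.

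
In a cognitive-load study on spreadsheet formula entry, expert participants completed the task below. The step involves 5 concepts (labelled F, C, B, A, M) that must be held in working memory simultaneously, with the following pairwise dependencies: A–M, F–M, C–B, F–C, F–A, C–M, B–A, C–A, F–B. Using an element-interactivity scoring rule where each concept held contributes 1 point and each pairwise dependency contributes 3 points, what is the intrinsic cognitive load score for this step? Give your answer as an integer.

32

Count of concepts held simultaneously: 5.
Count of pairwise dependencies listed: 9.
Element contribution: 5 × 1 = 5.
Interaction contribution: 9 × 3 = 27.
Intrinsic load = 5 + 27 = 32.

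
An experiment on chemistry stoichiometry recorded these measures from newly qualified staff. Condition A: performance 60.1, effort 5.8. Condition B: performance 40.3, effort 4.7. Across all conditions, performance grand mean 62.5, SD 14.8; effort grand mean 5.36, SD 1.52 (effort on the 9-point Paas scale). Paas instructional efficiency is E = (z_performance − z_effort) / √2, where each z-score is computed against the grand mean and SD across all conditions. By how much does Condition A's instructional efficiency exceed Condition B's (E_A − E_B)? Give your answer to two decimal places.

0.43

Condition A: z_P = (60.1 − 62.5)/14.8 = -0.1622; z_E = (5.8 − 5.36)/1.52 = 0.2895; E_A = (-0.1622 − 0.2895)/√2 = -0.3194.
Condition B: z_P = (40.3 − 62.5)/14.8 = -1.5000; z_E = (4.7 − 5.36)/1.52 = -0.4342; E_B = (-1.5000 − (-0.4342))/√2 = -0.7536.
E_A − E_B = -0.3194 − (-0.7536) = 0.4342 ≈ 0.43.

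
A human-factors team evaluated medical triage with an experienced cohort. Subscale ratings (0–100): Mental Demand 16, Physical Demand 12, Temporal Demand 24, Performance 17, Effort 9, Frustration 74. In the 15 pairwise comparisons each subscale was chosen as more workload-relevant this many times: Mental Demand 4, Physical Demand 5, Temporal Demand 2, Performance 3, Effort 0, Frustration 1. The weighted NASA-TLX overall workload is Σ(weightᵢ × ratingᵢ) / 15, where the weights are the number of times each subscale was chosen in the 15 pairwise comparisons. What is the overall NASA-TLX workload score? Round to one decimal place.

The tallies are the weights (they sum to 15).
Weighted sum = 4·16 + 5·12 + 2·24 + 3·17 + 0·9 + 1·74
            = 64 + 60 + 48 + 51 + 0 + 74 = 297.
Overall workload = 297 / 15 = 19.8000 ≈ 19.8.

19.8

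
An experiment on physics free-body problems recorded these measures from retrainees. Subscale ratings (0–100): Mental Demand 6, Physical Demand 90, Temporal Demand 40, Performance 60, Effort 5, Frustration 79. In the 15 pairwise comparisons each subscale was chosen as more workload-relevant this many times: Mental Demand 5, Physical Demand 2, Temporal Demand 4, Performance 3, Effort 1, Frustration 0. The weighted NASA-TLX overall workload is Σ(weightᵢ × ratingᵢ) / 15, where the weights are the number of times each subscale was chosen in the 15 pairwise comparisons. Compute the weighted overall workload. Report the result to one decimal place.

The tallies are the weights (they sum to 15).
Weighted sum = 5·6 + 2·90 + 4·40 + 3·60 + 1·5 + 0·79
            = 30 + 180 + 160 + 180 + 5 + 0 = 555.
Overall workload = 555 / 15 = 37.0000 ≈ 37.0.

37.0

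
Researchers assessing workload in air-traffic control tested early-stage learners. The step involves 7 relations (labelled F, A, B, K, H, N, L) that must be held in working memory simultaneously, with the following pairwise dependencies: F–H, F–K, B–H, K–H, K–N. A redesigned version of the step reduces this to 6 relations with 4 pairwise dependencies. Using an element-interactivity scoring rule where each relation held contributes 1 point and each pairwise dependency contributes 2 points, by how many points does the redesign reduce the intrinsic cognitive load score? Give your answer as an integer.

3

Original: 7 × 1 + 5 × 2 = 7 + 10 = 17.
Redesigned: 6 × 1 + 4 × 2 = 6 + 8 = 14.
Reduction = 17 − 14 = 3.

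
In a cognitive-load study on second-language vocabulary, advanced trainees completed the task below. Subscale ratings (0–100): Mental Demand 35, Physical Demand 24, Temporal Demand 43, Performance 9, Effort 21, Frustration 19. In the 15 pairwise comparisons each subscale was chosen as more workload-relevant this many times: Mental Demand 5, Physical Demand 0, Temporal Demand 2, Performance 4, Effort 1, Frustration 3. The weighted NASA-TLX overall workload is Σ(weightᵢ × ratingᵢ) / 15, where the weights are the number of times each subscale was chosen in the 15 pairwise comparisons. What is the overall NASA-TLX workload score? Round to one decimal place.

The tallies are the weights (they sum to 15).
Weighted sum = 5·35 + 0·24 + 2·43 + 4·9 + 1·21 + 3·19
            = 175 + 0 + 86 + 36 + 21 + 57 = 375.
Overall workload = 375 / 15 = 25.0000 ≈ 25.0.

25.0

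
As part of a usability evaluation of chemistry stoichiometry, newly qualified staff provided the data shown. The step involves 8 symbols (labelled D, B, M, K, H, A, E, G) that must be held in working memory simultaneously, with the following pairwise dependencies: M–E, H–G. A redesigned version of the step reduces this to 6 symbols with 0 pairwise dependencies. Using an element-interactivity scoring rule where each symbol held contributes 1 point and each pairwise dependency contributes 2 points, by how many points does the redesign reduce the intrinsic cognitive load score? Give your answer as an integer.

Original: 8 × 1 + 2 × 2 = 8 + 4 = 12.
Redesigned: 6 × 1 + 0 × 2 = 6 + 0 = 6.
Reduction = 12 − 6 = 6.

6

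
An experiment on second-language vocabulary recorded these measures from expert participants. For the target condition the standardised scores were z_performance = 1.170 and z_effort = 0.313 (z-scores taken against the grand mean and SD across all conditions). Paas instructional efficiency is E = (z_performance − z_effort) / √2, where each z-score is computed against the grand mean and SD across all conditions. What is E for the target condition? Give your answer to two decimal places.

z_P − z_E = 1.170 − 0.313 = 0.8570.
E = 0.8570 / √2 = 0.8570 / 1.41421 = 0.6060 ≈ 0.61.

0.61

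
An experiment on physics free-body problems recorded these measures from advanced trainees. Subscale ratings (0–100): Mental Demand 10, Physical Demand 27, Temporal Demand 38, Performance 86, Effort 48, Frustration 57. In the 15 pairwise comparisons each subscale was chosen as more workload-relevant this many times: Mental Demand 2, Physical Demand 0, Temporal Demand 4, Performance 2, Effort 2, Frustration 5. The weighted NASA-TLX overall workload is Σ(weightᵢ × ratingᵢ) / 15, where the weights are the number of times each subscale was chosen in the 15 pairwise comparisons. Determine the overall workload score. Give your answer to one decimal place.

The tallies are the weights (they sum to 15).
Weighted sum = 2·10 + 0·27 + 4·38 + 2·86 + 2·48 + 5·57
            = 20 + 0 + 152 + 172 + 96 + 285 = 725.
Overall workload = 725 / 15 = 48.3333 ≈ 48.3.

48.3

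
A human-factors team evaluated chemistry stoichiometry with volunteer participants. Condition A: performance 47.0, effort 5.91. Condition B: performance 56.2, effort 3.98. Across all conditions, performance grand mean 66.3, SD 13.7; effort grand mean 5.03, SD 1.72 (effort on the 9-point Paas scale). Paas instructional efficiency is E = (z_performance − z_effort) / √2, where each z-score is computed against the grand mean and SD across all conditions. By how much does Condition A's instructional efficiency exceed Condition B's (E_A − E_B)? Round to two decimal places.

Condition A: z_P = (47.0 − 66.3)/13.7 = -1.4088; z_E = (5.91 − 5.03)/1.72 = 0.5116; E_A = (-1.4088 − 0.5116)/√2 = -1.3579.
Condition B: z_P = (56.2 − 66.3)/13.7 = -0.7372; z_E = (3.98 − 5.03)/1.72 = -0.6105; E_B = (-0.7372 − (-0.6105))/√2 = -0.0896.
E_A − E_B = -1.3579 − (-0.0896) = -1.2683 ≈ -1.27.

-1.27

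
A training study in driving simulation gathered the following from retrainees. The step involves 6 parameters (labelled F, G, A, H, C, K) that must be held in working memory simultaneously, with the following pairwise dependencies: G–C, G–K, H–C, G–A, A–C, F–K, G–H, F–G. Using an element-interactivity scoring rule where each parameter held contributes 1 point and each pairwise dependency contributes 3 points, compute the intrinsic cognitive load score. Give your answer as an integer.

Count of parameters held simultaneously: 6.
Count of pairwise dependencies listed: 8.
Element contribution: 6 × 1 = 6.
Interaction contribution: 8 × 3 = 24.
Intrinsic load = 6 + 24 = 30.

30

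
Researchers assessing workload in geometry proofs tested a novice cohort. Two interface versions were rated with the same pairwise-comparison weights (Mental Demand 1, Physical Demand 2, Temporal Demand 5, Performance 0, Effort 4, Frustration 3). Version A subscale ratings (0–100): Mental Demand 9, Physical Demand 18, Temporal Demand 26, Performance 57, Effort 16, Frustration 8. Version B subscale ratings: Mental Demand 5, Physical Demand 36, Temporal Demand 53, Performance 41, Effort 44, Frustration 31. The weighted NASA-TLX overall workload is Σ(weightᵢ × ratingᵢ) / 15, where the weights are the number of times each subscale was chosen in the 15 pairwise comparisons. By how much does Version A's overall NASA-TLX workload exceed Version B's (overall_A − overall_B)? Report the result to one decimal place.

Version A weighted sum = 1·9 + 2·18 + 5·26 + 0·57 + 4·16 + 3·8 = 9 + 36 + 130 + 0 + 64 + 24 = 263; overall_A = 263/15 = 17.5333.
Version B weighted sum = 1·5 + 2·36 + 5·53 + 0·41 + 4·44 + 3·31 = 5 + 72 + 265 + 0 + 176 + 93 = 611; overall_B = 611/15 = 40.7333.
Difference = 17.5333 − 40.7333 = -23.2000 ≈ -23.2.

-23.2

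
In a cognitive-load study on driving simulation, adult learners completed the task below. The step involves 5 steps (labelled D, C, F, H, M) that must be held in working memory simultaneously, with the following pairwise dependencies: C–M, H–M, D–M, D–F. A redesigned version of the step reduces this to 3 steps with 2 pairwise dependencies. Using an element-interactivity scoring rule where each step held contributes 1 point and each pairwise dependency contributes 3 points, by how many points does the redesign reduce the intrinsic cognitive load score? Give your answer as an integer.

Original: 5 × 1 + 4 × 3 = 5 + 12 = 17.
Redesigned: 3 × 1 + 2 × 3 = 3 + 6 = 9.
Reduction = 17 − 9 = 8.

8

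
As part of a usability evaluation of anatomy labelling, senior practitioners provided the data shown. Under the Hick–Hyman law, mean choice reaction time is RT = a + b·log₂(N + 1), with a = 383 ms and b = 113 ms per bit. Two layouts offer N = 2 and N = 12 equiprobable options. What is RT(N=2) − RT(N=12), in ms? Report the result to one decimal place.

-239.0

RT(2) = 383 + 113·log₂(3) = 383 + 113·1.5850 = 562.1050 ms.
RT(12) = 383 + 113·log₂(13) = 383 + 113·3.7004 = 801.1452 ms.
Difference = 562.1050 − 801.1452 = -239.0402 ≈ -239.0 ms.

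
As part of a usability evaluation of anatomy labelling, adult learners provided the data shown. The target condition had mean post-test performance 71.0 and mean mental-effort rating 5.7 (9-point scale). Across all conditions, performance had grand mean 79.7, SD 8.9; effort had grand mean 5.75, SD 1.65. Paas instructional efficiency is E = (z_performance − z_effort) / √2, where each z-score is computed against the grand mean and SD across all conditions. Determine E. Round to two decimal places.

z_performance = (71.0 − 79.7) / 8.9 = -8.7000 / 8.9 = -0.9775.
z_effort = (5.7 − 5.75) / 1.65 = -0.0500 / 1.65 = -0.0303.
z_P − z_E = -0.9775 − (-0.0303) = -0.9472.
E = -0.9472 / √2 = -0.9472 / 1.41421 = -0.6698 ≈ -0.67.

-0.67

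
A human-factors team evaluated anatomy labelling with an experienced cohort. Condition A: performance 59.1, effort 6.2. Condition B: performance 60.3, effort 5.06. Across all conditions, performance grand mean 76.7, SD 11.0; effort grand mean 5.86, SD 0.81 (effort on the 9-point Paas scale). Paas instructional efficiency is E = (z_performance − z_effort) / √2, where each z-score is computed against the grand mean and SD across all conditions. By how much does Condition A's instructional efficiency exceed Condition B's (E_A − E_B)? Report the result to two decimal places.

Condition A: z_P = (59.1 − 76.7)/11.0 = -1.6000; z_E = (6.2 − 5.86)/0.81 = 0.4198; E_A = (-1.6000 − 0.4198)/√2 = -1.4282.
Condition B: z_P = (60.3 − 76.7)/11.0 = -1.4909; z_E = (5.06 − 5.86)/0.81 = -0.9877; E_B = (-1.4909 − (-0.9877))/√2 = -0.3558.
E_A − E_B = -1.4282 − (-0.3558) = -1.0724 ≈ -1.07.

-1.07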